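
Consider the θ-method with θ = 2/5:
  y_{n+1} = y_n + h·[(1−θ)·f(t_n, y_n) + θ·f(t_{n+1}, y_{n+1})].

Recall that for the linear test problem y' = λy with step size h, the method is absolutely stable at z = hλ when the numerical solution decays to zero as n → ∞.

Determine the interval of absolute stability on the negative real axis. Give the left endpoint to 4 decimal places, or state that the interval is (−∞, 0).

(-10.0000, 0).

Test eqn y'=λy, z=hλ:
  y_{n+1} = y_n + z·[3/5·y_n + 2/5·y_{n+1}] ⇒ (1 − 2/5z)y_{n+1} = (1 + 3/5z)y_n
  ⇒ R(z) = (1 + 3/5z)/(1 − 2/5z).

Find x<0 with |R(x)|<1.
x=-1.36: |R|=0.1192
R=−1: 1+3/5x = −1+2/5x ⇒ -1/5x=2 ⇒ x=2/(-1/5)=-10.0000
Confirm numerically:
  x=-9.353: |R|=0.97271 <1
  x=-7.947: |R|=0.90174 <1
  x=-6.129: |R|=0.77570 <1
  x=-5.734: |R|=0.74095 <1
  x=-10.530: |R|=1.02034 >1
  x=-10.408: |R|=1.01580 >1
  x=-10.215: |R|=1.00845 >1
Interval (-10.0000, 0).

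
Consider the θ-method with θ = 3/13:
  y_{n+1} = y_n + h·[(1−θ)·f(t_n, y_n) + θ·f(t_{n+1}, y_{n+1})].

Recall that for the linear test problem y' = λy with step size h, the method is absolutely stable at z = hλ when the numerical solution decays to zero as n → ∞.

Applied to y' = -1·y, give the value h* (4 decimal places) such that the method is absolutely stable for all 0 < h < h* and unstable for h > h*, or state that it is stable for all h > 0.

Test eqn y'=λy, z=hλ:
  y_{n+1} = y_n + z·[10/13·y_n + 3/13·y_{n+1}] ⇒ (1 − 3/13z)y_{n+1} = (1 + 10/13z)y_n
  ⇒ R(z) = (1 + 10/13z)/(1 − 3/13z).

Solve |R(x)|<1 on ℝ⁻.
x=-1.54: |R|=0.1362
R=−1: 1+10/13x = −1+3/13x ⇒ -7/13x=2 ⇒ x=2/(-7/13)=-3.7143
Confirm numerically:
  x=-3.022: |R|=0.78039 <1
  x=-3.013: |R|=0.77726 <1
  x=-2.678: |R|=0.65513 <1
  x=-4.282: |R|=1.15376 >1
  x=-4.202: |R|=1.13333 >1
  x=-4.041: |R|=1.09103 >1
Interval (-3.7143, 0).

(-3.7143,0); λ=-1 ⇒ h* = (26/7)/1 = 3.7143.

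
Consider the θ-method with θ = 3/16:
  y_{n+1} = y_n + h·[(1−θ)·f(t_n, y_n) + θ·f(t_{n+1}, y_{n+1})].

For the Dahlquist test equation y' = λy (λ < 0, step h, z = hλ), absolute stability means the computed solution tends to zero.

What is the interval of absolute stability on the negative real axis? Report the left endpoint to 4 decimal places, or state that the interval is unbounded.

(-3.2000, 0).

Test eqn y'=λy, z=hλ:
  y_{n+1} = y_n + z·[13/16·y_n + 3/16·y_{n+1}] ⇒ (1 − 3/16z)y_{n+1} = (1 + 13/16z)y_n
  ⇒ R(z) = (1 + 13/16z)/(1 − 3/16z).

Solve |R(x)|<1 on ℝ⁻.
x=-1.43: |R|=0.1276
R=−1: 1+13/16x = −1+3/16x ⇒ -5/8x=2 ⇒ x=2/(-5/8)=-3.2000
Confirm numerically:
  x=-3.070: |R|=0.94843 <1
  x=-1.997: |R|=0.45296 <1
  x=-1.984: |R|=0.44606 <1
  x=-3.743: |R|=1.19942 >1
  x=-3.701: |R|=1.18485 >1
  x=-3.611: |R|=1.15317 >1
Interval (-3.2000, 0).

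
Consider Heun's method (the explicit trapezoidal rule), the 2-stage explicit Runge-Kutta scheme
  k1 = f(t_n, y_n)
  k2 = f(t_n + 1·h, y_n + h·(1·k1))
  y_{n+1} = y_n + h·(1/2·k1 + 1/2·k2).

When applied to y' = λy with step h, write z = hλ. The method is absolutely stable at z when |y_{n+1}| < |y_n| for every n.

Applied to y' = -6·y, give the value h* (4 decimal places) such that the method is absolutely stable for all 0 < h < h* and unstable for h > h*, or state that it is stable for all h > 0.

(-2.0000,0); λ=-6 ⇒ h* = 0.3333.

Set f=λy, z=hλ:
  order 2, 2-stage ⇒ R(z)=1+z+z^2/2
  (e.g. R(-1.04)=0.50080, |R|=0.50080)

Find x<0 with |R(x)|<1.
x=-1.04: |R|=0.5008
|R(-1.25)|=0.5312 |R(-1.16)|=0.5128 |R(-1.06)|=0.5018
Bisect:
  x_lo=-2.4607 |R|=1.5668  x_hi=-0.1237 |R|=0.8839
  mid=-1.29221 |R|=0.54269 →hi
  mid=-1.87646 |R|=0.88409 →hi
  mid=-2.16859 |R|=1.18280 →lo
  mid=-2.02253 |R|=1.02278 →lo
  mid=-1.94950 |R|=0.95077 →hi
  mid=-1.98601 |R|=0.98611 →hi
  mid=-2.00427 |R|=1.00428 →lo
  mid=-1.99514 |R|=0.99515 →hi
  ...
  [-2.00013,-1.99999] ⇒ x*=-2.0000
Stable set (-2.0000, 0).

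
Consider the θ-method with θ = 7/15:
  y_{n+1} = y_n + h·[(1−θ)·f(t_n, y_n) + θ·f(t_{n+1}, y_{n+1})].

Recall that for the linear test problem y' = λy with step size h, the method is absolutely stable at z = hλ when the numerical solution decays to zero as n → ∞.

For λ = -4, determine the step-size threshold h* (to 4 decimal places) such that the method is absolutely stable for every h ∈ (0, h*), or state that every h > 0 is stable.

(-30.0000,0); λ=-4 ⇒ h* = (30)/4 = 7.5000.

With y'=λy (z=hλ):
  y_{n+1} = y_n + z·[8/15·y_n + 7/15·y_{n+1}] ⇒ (1 − 7/15z)y_{n+1} = (1 + 8/15z)y_n
  so R(z) = (1 + 8/15z)/(1 − 7/15z).

Boundary: |R(x)|=1, x<0.
x=-0.84: |R|=0.3966
R=−1: 1+8/15x = −1+7/15x ⇒ -1/15x=2 ⇒ x=2/(-1/15)=-30.0000
Confirm numerically:
  x=-26.584: |R|=0.98301 <1
  x=-25.421: |R|=0.97627 <1
  x=-18.226: |R|=0.91742 <1
  x=-30.464: |R|=1.00203 >1
  x=-30.228: |R|=1.00101 >1
  x=-30.036: |R|=1.00016 >1
So |R|<1 on (-30.0000, 0).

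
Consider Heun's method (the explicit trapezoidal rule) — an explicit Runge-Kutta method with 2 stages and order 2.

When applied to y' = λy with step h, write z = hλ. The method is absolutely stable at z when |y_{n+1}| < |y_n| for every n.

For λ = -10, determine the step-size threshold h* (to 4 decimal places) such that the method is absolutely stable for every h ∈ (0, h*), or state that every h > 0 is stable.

(-2.0000,0); λ=-10 ⇒ h* = 0.2000.

With y'=λy (z=hλ):
  order 2, 2-stage ⇒ R(z)=1+z+z^2/2
  (e.g. R(-0.72)=0.53920, |R|=0.53920)

Boundary: |R(x)|=1, x<0.
x=-0.72: |R|=0.5392
|R(-2.13)|=1.1384 |R(-1.49)|=0.6200 |R(-1.21)|=0.5221
Bisect:
  x_lo=-2.8568 |R|=2.2239  x_hi=-0.1312 |R|=0.8774
  mid=-1.49402 |R|=0.62203 →hi
  mid=-2.17543 |R|=1.19082 →lo
  mid=-1.83473 |R|=0.84839 →hi
  mid=-2.00508 |R|=1.00509 →lo
  mid=-1.91990 |R|=0.92311 →hi
  mid=-1.96249 |R|=0.96320 →hi
  mid=-1.98379 |R|=0.98392 →hi
  ...
  [-2.00009,-1.99992] ⇒ x*=-2.0000
So |R|<1 on (-2.0000, 0).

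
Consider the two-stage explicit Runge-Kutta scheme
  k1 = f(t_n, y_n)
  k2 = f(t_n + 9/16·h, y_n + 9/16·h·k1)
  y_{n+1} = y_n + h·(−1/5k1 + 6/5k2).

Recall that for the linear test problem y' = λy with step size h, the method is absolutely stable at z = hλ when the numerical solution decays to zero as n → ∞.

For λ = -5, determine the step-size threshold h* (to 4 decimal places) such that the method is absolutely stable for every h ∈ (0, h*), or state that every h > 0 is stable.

Set f=λy, z=hλ:
  k1=λy_n ⇒ h·k1=z·y_n;  k2=λ(1+9/16z)y_n ⇒ h·k2=z(1+9/16z)y_n
  y_{n+1}/y_n = 1 − 1/5z + 6/5z(1+9/16z) = 1 + z + 27/40z²
  so R(z) = 1 + z + 27/40z².

Solve |R(x)|<1 on ℝ⁻.
x=-1.05: |R|=0.6942
R=1: x+27/40x²=0 ⇒ x=−40/27=-1.4815; min R=1−1/(4·27/40)=0.6296>−1
Confirm numerically:
  x=-1.375: |R|=0.90117 <1
  x=-0.776: |R|=0.63047 <1
  x=-0.705: |R|=0.63049 <1
  x=-0.699: |R|=0.63081 <1
  x=-2.001: |R|=1.70170 >1
  x=-1.690: |R|=1.23787 >1
  x=-1.636: |R|=1.17063 >1
Stable set (-1.4815, 0).

(-1.4815,0); λ=-5 ⇒ h* = (40/27)/5 = 0.2963.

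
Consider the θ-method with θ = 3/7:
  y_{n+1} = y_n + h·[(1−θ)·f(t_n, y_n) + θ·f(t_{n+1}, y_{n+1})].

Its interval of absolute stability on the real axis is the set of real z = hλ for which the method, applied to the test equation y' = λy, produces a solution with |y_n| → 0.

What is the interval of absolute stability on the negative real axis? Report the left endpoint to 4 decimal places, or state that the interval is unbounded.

On y'=λy, z=hλ:
  y_{n+1} = y_n + z·[4/7·y_n + 3/7·y_{n+1}] ⇒ (1 − 3/7z)y_{n+1} = (1 + 4/7z)y_n
  ⇒ R(z) = (1 + 4/7z)/(1 − 3/7z).

Boundary: |R(x)|=1, x<0.
x=-1.79: |R|=0.0129
R=−1: 1+4/7x = −1+3/7x ⇒ -1/7x=2 ⇒ x=2/(-1/7)=-14.0000
Confirm numerically:
  x=-13.423: |R|=0.98779 <1
  x=-11.304: |R|=0.93410 <1
  x=-10.173: |R|=0.89800 <1
  x=-14.235: |R|=1.00473 >1
  x=-14.033: |R|=1.00067 >1
Interval (-14.0000, 0).

z∈(-14.0000,0).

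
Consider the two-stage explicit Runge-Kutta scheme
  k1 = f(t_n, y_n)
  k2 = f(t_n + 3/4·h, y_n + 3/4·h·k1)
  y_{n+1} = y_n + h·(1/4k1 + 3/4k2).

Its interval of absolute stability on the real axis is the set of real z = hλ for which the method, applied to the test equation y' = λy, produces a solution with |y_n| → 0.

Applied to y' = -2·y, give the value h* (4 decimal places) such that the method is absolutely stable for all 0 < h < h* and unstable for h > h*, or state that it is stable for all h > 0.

(-1.7778,0); λ=-2 ⇒ h* = (16/9)/2 = 0.8889.

Set f=λy, z=hλ:
  k1=λy_n ⇒ h·k1=z·y_n;  k2=λ(1+3/4z)y_n ⇒ h·k2=z(1+3/4z)y_n
  y_{n+1}/y_n = 1 + 1/4z + 3/4z(1+3/4z) = 1 + z + 9/16z²
  R(z) = 1 + z + 9/16z².

Need |R(x)|<1, x<0.
x=-0.71: |R|=0.5736
R=1: x+9/16x²=0 ⇒ x=−16/9=-1.7778; min R=1−1/(4·9/16)=0.5556>−1
Confirm numerically:
  x=-1.629: |R|=0.86367 <1
  x=-1.610: |R|=0.84806 <1
  x=-1.292: |R|=0.64696 <1
  x=-0.994: |R|=0.56177 <1
  x=-2.275: |R|=1.63629 >1
  x=-2.263: |R|=1.61766 >1
  x=-2.247: |R|=1.59307 >1
Interval (-1.7778, 0).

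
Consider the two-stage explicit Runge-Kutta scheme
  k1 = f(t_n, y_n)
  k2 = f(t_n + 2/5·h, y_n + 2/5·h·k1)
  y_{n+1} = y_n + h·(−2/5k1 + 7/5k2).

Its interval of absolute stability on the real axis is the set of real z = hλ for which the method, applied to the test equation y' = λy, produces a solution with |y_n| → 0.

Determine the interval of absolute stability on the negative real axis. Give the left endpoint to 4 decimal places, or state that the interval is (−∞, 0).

z∈(-1.7857,0).

Test eqn y'=λy, z=hλ:
  k1=λy_n ⇒ h·k1=z·y_n;  k2=λ(1+2/5z)y_n ⇒ h·k2=z(1+2/5z)y_n
  y_{n+1}/y_n = 1 − 2/5z + 7/5z(1+2/5z) = 1 + z + 14/25z²
  Hence R(z) = 1 + z + 14/25z².

Need |R(x)|<1, x<0.
x=-0.6: |R|=0.6016
R=1: x+14/25x²=0 ⇒ x=−25/14=-1.7857; min R=1−1/(4·14/25)=0.5536>−1
Confirm numerically:
  x=-1.722: |R|=0.93856 <1
  x=-1.275: |R|=0.63535 <1
  x=-1.266: |R|=0.63154 <1
  x=-1.926: |R|=1.15131 >1
  x=-1.827: |R|=1.04224 >1
Stable set (-1.7857, 0).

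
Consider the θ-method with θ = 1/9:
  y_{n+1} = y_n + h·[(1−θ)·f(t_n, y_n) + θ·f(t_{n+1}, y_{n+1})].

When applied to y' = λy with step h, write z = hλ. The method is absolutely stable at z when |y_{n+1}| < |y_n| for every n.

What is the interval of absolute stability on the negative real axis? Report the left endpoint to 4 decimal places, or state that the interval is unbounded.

(-2.5714, 0).

With y'=λy (z=hλ):
  y_{n+1} = y_n + z·[8/9·y_n + 1/9·y_{n+1}] ⇒ (1 − 1/9z)y_{n+1} = (1 + 8/9z)y_n
  so R(z) = (1 + 8/9z)/(1 − 1/9z).

Solve |R(x)|<1 on ℝ⁻.
x=-0.64: |R|=0.4025
R=−1: 1+8/9x = −1+1/9x ⇒ -7/9x=2 ⇒ x=2/(-7/9)=-2.5714
Confirm numerically:
  x=-1.988: |R|=0.62832 <1
  x=-1.975: |R|=0.61959 <1
  x=-1.564: |R|=0.33245 <1
  x=-3.093: |R|=1.30191 >1
  x=-3.045: |R|=1.27522 >1
Stable set (-2.5714, 0).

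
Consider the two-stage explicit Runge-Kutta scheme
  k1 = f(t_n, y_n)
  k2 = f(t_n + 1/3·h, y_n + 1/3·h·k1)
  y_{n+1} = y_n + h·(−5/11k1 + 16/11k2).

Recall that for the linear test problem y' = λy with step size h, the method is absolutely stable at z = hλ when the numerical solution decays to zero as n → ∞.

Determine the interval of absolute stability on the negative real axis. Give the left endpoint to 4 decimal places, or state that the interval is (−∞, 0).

(-2.0625, 0).

With y'=λy (z=hλ):
  k1=λy_n ⇒ h·k1=z·y_n;  k2=λ(1+1/3z)y_n ⇒ h·k2=z(1+1/3z)y_n
  y_{n+1}/y_n = 1 − 5/11z + 16/11z(1+1/3z) = 1 + z + 16/33z²
  Hence R(z) = 1 + z + 16/33z².

Find x<0 with |R(x)|<1.
x=-1.21: |R|=0.4999
R=1: x+16/33x²=0 ⇒ x=−33/16=-2.0625; min R=1−1/(4·16/33)=0.4844>−1
Confirm numerically:
  x=-1.289: |R|=0.51659 <1
  x=-0.909: |R|=0.49162 <1
  x=-0.871: |R|=0.49683 <1
  x=-2.433: |R|=1.43706 >1
  x=-2.256: |R|=1.21165 >1
Interval (-2.0625, 0).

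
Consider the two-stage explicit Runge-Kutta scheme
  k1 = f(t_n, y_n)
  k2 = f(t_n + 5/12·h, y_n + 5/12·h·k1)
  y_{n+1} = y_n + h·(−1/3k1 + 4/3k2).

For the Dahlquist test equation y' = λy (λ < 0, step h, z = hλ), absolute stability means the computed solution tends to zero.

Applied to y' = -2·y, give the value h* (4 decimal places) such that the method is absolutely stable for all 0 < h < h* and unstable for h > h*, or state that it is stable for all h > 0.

With y'=λy (z=hλ):
  k1=λy_n ⇒ h·k1=z·y_n;  k2=λ(1+5/12z)y_n ⇒ h·k2=z(1+5/12z)y_n
  y_{n+1}/y_n = 1 − 1/3z + 4/3z(1+5/12z) = 1 + z + 5/9z²
  Hence R(z) = 1 + z + 5/9z².

Boundary: |R(x)|=1, x<0.
x=-1.65: |R|=0.8625
R=1: x+5/9x²=0 ⇒ x=−9/5=-1.8000; min R=1−1/(4·5/9)=0.5500>−1
Confirm numerically:
  x=-1.691: |R|=0.89760 <1
  x=-1.078: |R|=0.56760 <1
  x=-2.387: |R|=1.77843 >1
  x=-1.904: |R|=1.11001 >1
  x=-1.865: |R|=1.06735 >1
Interval (-1.8000, 0).

(-1.8000,0); λ=-2 ⇒ h* = (9/5)/2 = 0.9000.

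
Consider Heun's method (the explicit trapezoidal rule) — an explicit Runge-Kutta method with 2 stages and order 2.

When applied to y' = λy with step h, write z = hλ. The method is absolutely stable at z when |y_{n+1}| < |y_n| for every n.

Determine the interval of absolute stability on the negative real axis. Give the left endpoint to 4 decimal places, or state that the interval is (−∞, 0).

Test eqn y'=λy, z=hλ:
  order 2, 2-stage ⇒ R(z)=1+z+z^2/2
  (e.g. R(-0.35)=0.71125, |R|=0.71125)

Find x<0 with |R(x)|<1.
x=-0.35: |R|=0.7113
|R(-2.39)|=1.4661 |R(-1.93)|=0.9325 |R(-1.08)|=0.5032
Bisect:
  x_lo=-2.5328 |R|=1.6747  x_hi=-0.2312 |R|=0.7955
  mid=-1.38202 |R|=0.57297 →hi
  mid=-1.95741 |R|=0.95832 →hi
  mid=-2.24510 |R|=1.27514 →lo
  mid=-2.10126 |R|=1.10638 →lo
  mid=-2.02933 |R|=1.02976 →lo
  mid=-1.99337 |R|=0.99339 →hi
  mid=-2.01135 |R|=1.01142 →lo
  mid=-2.00236 |R|=1.00236 →lo
  ...
  [-2.00011,-1.99997] ⇒ x*=-2.0000
Stable set (-2.0000, 0).

(-2.0000, 0).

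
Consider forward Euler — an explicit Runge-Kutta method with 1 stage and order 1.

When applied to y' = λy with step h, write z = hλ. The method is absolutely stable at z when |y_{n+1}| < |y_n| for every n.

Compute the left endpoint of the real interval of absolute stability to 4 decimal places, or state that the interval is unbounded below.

left endpoint -2.0000.

On y'=λy, z=hλ:
  order 1, 1-stage ⇒ R(z)=1+z
  (e.g. R(-0.43)=0.57000, |R|=0.57000)

Find x<0 with |R(x)|<1.
x=-0.43: |R|=0.5700
|R(-2.29)|=1.2900 |R(-1.08)|=0.0800 |R(-0.52)|=0.4800
Bisect:
  x_lo=-2.8442 |R|=1.8442  x_hi=-0.2139 |R|=0.7861
  mid=-1.52903 |R|=0.52903 →hi
  mid=-2.18660 |R|=1.18660 →lo
  mid=-1.85782 |R|=0.85782 →hi
  mid=-2.02221 |R|=1.02221 →lo
  mid=-1.94001 |R|=0.94001 →hi
  mid=-1.98111 |R|=0.98111 →hi
  mid=-2.00166 |R|=1.00166 →lo
  mid=-1.99138 |R|=0.99138 →hi
  ...
  [-2.00005,-1.99989] ⇒ x*=-2.0000
Interval (-2.0000, 0).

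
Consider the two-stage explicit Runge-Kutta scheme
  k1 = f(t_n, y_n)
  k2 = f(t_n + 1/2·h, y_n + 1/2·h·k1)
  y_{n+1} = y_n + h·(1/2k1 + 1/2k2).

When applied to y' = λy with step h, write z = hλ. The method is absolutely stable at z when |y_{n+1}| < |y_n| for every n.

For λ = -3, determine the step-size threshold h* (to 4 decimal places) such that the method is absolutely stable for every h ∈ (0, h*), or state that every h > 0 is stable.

With y'=λy (z=hλ):
  k1=λy_n ⇒ h·k1=z·y_n;  k2=λ(1+1/2z)y_n ⇒ h·k2=z(1+1/2z)y_n
  y_{n+1}/y_n = 1 + 1/2z + 1/2z(1+1/2z) = 1 + z + 1/4z²
  ⇒ R(z) = 1 + z + 1/4z².

Solve |R(x)|<1 on ℝ⁻.
x=-0.6: |R|=0.4900
R=1: x+1/4x²=0 ⇒ x=−4=-4.0000; min R=1−1/(4·1/4)=0.0000>−1
Confirm numerically:
  x=-3.685: |R|=0.70981 <1
  x=-2.579: |R|=0.08381 <1
  x=-2.556: |R|=0.07728 <1
  x=-4.349: |R|=1.37945 >1
  x=-4.041: |R|=1.04142 >1
Interval (-4.0000, 0).

(-4.0000,0); λ=-3 ⇒ h* = (4)/3 = 1.3333.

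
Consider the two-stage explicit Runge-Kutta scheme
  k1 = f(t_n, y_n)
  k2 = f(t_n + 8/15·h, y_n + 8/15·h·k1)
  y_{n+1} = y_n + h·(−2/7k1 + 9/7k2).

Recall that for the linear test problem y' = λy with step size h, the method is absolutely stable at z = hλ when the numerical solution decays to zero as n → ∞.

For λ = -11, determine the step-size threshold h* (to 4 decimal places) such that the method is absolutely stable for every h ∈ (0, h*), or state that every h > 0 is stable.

Test eqn y'=λy, z=hλ:
  k1=λy_n ⇒ h·k1=z·y_n;  k2=λ(1+8/15z)y_n ⇒ h·k2=z(1+8/15z)y_n
  y_{n+1}/y_n = 1 − 2/7z + 9/7z(1+8/15z) = 1 + z + 24/35z²
  R(z) = 1 + z + 24/35z².

Need |R(x)|<1, x<0.
x=-0.93: |R|=0.6631
R=1: x+24/35x²=0 ⇒ x=−35/24=-1.4583; min R=1−1/(4·24/35)=0.6354>−1
Confirm numerically:
  x=-1.421: |R|=0.96362 <1
  x=-1.211: |R|=0.79461 <1
  x=-0.634: |R|=0.64163 <1
  x=-1.857: |R|=1.50765 >1
  x=-1.815: |R|=1.44390 >1
Stable set (-1.4583, 0).

(-1.4583,0); λ=-11 ⇒ h* = (35/24)/11 = 0.1326.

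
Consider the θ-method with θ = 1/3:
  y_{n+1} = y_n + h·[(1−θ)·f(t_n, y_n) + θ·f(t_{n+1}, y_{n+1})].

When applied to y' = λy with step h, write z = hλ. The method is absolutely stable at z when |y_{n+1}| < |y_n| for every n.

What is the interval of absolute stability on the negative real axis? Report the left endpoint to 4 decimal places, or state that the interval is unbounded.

On y'=λy, z=hλ:
  y_{n+1} = y_n + z·[2/3·y_n + 1/3·y_{n+1}] ⇒ (1 − 1/3z)y_{n+1} = (1 + 2/3z)y_n
  R(z) = (1 + 2/3z)/(1 − 1/3z).

Boundary: |R(x)|=1, x<0.
x=-0.94: |R|=0.2843
R=−1: 1+2/3x = −1+1/3x ⇒ -1/3x=2 ⇒ x=2/(-1/3)=-6.0000
Confirm numerically:
  x=-3.026: |R|=0.50647 <1
  x=-2.979: |R|=0.49473 <1
  x=-2.575: |R|=0.38565 <1
  x=-2.543: |R|=0.37633 <1
  x=-6.573: |R|=1.05986 >1
  x=-6.163: |R|=1.01779 >1
Stable set (-6.0000, 0).

(-6.0000, 0).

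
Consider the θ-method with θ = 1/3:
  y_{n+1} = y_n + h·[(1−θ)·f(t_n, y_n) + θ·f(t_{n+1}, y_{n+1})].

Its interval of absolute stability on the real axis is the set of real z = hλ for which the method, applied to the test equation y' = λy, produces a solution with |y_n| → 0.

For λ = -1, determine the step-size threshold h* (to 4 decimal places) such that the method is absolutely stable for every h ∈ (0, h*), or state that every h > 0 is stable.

On y'=λy, z=hλ:
  y_{n+1} = y_n + z·[2/3·y_n + 1/3·y_{n+1}] ⇒ (1 − 1/3z)y_{n+1} = (1 + 2/3z)y_n
  ⇒ R(z) = (1 + 2/3z)/(1 − 1/3z).

Solve |R(x)|<1 on ℝ⁻.
x=-1.3: |R|=0.0930
R=−1: 1+2/3x = −1+1/3x ⇒ -1/3x=2 ⇒ x=2/(-1/3)=-6.0000
Confirm numerically:
  x=-5.208: |R|=0.90351 <1
  x=-4.904: |R|=0.86134 <1
  x=-3.276: |R|=0.56597 <1
  x=-2.785: |R|=0.44425 <1
  x=-6.291: |R|=1.03132 >1
  x=-6.111: |R|=1.01218 >1
So |R|<1 on (-6.0000, 0).

(-6.0000,0); λ=-1 ⇒ h* = (6)/1 = 6.0000.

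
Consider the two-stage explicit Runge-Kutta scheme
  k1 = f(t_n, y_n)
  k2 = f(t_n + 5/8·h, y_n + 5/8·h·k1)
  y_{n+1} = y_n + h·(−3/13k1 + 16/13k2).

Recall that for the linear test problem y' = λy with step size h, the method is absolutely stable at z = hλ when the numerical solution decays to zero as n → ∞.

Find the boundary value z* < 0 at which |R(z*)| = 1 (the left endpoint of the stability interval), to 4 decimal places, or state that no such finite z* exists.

Set f=λy, z=hλ:
  k1=λy_n ⇒ h·k1=z·y_n;  k2=λ(1+5/8z)y_n ⇒ h·k2=z(1+5/8z)y_n
  y_{n+1}/y_n = 1 − 3/13z + 16/13z(1+5/8z) = 1 + z + 10/13z²
  Hence R(z) = 1 + z + 10/13z².

Find x<0 with |R(x)|<1.
x=-1.66: |R|=1.4597
R=1: x+10/13x²=0 ⇒ x=−13/10=-1.3000; min R=1−1/(4·10/13)=0.6750>−1
Confirm numerically:
  x=-1.248: |R|=0.95008 <1
  x=-1.082: |R|=0.81856 <1
  x=-1.067: |R|=0.80876 <1
  x=-0.605: |R|=0.67656 <1
  x=-1.735: |R|=1.58056 >1
  x=-1.560: |R|=1.31200 >1
  x=-1.535: |R|=1.27748 >1
Stable set (-1.3000, 0).

left endpoint -1.3000.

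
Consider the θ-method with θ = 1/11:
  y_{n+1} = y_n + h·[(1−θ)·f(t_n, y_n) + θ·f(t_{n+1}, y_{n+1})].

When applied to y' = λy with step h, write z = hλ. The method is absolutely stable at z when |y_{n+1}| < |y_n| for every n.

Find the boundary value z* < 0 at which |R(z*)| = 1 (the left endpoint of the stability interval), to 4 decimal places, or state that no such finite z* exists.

z* = -2.4444.

Test eqn y'=λy, z=hλ:
  y_{n+1} = y_n + z·[10/11·y_n + 1/11·y_{n+1}] ⇒ (1 − 1/11z)y_{n+1} = (1 + 10/11z)y_n
  Hence R(z) = (1 + 10/11z)/(1 − 1/11z).

Find x<0 with |R(x)|<1.
x=-1.18: |R|=0.0657
R=−1: 1+10/11x = −1+1/11x ⇒ -9/11x=2 ⇒ x=2/(-9/11)=-2.4444
Confirm numerically:
  x=-2.110: |R|=0.77040 <1
  x=-1.743: |R|=0.50459 <1
  x=-1.570: |R|=0.37391 <1
  x=-1.550: |R|=0.35857 <1
  x=-2.995: |R|=1.35406 >1
  x=-2.738: |R|=1.19231 >1
  x=-2.609: |R|=1.10883 >1
So |R|<1 on (-2.4444, 0).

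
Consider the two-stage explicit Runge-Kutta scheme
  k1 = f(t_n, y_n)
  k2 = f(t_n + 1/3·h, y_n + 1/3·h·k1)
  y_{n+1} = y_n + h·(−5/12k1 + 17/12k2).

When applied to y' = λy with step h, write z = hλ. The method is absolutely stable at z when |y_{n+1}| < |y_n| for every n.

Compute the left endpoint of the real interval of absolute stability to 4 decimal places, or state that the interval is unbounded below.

Set f=λy, z=hλ:
  k1=λy_n ⇒ h·k1=z·y_n;  k2=λ(1+1/3z)y_n ⇒ h·k2=z(1+1/3z)y_n
  y_{n+1}/y_n = 1 − 5/12z + 17/12z(1+1/3z) = 1 + z + 17/36z²
  R(z) = 1 + z + 17/36z².

Solve |R(x)|<1 on ℝ⁻.
x=-1.63: |R|=0.6246
R=1: x+17/36x²=0 ⇒ x=−36/17=-2.1176; min R=1−1/(4·17/36)=0.4706>−1
Confirm numerically:
  x=-1.814: |R|=0.73989 <1
  x=-1.066: |R|=0.47061 <1
  x=-0.996: |R|=0.47245 <1
  x=-0.876: |R|=0.48637 <1
  x=-2.569: |R|=1.54755 >1
  x=-2.309: |R|=1.20864 >1
  x=-2.227: |R|=1.11500 >1
So |R|<1 on (-2.1176, 0).

z* = -2.1176.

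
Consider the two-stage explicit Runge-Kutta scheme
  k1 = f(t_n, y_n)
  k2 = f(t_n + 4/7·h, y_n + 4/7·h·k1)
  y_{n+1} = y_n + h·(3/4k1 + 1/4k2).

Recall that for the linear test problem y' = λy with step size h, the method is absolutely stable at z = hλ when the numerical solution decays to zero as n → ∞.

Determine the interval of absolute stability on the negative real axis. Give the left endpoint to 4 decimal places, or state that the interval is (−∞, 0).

(-7.0000, 0).

Set f=λy, z=hλ:
  k1=λy_n ⇒ h·k1=z·y_n;  k2=λ(1+4/7z)y_n ⇒ h·k2=z(1+4/7z)y_n
  y_{n+1}/y_n = 1 + 3/4z + 1/4z(1+4/7z) = 1 + z + 1/7z²
  ⇒ R(z) = 1 + z + 1/7z².

Find x<0 with |R(x)|<1.
x=-1.34: |R|=0.0835
R=1: x+1/7x²=0 ⇒ x=−7=-7.0000; min R=1−1/(4·1/7)=-0.7500>−1
Confirm numerically:
  x=-6.829: |R|=0.83318 <1
  x=-5.958: |R|=0.11311 <1
  x=-3.807: |R|=0.73654 <1
  x=-3.764: |R|=0.74004 <1
  x=-7.476: |R|=1.50837 >1
  x=-7.076: |R|=1.07683 >1
Interval (-7.0000, 0).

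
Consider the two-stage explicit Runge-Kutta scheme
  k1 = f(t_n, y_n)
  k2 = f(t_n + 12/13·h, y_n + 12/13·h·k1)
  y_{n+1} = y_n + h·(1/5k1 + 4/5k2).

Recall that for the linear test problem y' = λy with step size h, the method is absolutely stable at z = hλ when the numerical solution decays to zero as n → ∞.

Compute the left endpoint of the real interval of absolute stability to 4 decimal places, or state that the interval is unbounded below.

With y'=λy (z=hλ):
  k1=λy_n ⇒ h·k1=z·y_n;  k2=λ(1+12/13z)y_n ⇒ h·k2=z(1+12/13z)y_n
  y_{n+1}/y_n = 1 + 1/5z + 4/5z(1+12/13z) = 1 + z + 48/65z²
  so R(z) = 1 + z + 48/65z².

Solve |R(x)|<1 on ℝ⁻.
x=-0.31: |R|=0.7610
R=1: x+48/65x²=0 ⇒ x=−65/48=-1.3542; min R=1−1/(4·48/65)=0.6615>−1
Confirm numerically:
  x=-1.115: |R|=0.80307 <1
  x=-1.097: |R|=0.79167 <1
  x=-0.730: |R|=0.66353 <1
  x=-1.871: |R|=1.71409 >1
  x=-1.675: |R|=1.39685 >1
So |R|<1 on (-1.3542, 0).

z* = -1.3542.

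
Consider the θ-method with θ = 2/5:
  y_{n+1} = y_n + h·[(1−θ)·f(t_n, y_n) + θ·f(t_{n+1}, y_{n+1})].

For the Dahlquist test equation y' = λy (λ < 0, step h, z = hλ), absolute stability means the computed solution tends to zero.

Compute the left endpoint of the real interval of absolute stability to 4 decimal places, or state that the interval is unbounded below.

With y'=λy (z=hλ):
  y_{n+1} = y_n + z·[3/5·y_n + 2/5·y_{n+1}] ⇒ (1 − 2/5z)y_{n+1} = (1 + 3/5z)y_n
  so R(z) = (1 + 3/5z)/(1 − 2/5z).

Need |R(x)|<1, x<0.
x=-0.47: |R|=0.6044
R=−1: 1+3/5x = −1+2/5x ⇒ -1/5x=2 ⇒ x=2/(-1/5)=-10.0000
Confirm numerically:
  x=-8.331: |R|=0.92295 <1
  x=-6.313: |R|=0.79082 <1
  x=-4.506: |R|=0.60791 <1
  x=-10.591: |R|=1.02257 >1
  x=-10.555: |R|=1.02126 >1
  x=-10.122: |R|=1.00483 >1
Interval (-10.0000, 0).

z* = -10.0000.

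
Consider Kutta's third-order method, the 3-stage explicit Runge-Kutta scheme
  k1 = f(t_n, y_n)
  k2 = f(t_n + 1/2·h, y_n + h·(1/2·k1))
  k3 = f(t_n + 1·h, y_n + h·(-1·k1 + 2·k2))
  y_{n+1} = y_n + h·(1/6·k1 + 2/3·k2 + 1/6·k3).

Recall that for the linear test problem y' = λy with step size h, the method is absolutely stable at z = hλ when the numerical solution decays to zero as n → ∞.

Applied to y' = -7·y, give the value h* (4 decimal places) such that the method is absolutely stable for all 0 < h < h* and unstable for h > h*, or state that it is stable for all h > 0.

(-2.5127,0); λ=-7 ⇒ h* = 0.3590.

Test eqn y'=λy, z=hλ:
  order 3, 3-stage ⇒ R(z)=1+z+z^2/2+z^3/6
  (e.g. R(-0.33)=0.71846, |R|=0.71846)

Boundary: |R(x)|=1, x<0.
x=-0.33: |R|=0.7185
|R(-2.39)|=0.8093 |R(-2.2)|=0.5547 |R(-1.53)|=0.0435
Bisect:
  x_lo=-3.3808 |R|=3.1063  x_hi=-0.3029 |R|=0.7383
  mid=-1.84188 |R|=0.18706 →hi
  mid=-2.61135 |R|=1.16965 →lo
  mid=-2.22662 |R|=0.58757 →hi
  mid=-2.41899 |R|=0.85235 →hi
  mid=-2.51517 |R|=1.00399 →lo
  mid=-2.46708 |R|=0.92648 →hi
  mid=-2.49112 |R|=0.96480 →hi
  mid=-2.50315 |R|=0.98429 →hi
  ...
  [-2.51292,-2.51273] ⇒ x*=-2.5127
So |R|<1 on (-2.5127, 0).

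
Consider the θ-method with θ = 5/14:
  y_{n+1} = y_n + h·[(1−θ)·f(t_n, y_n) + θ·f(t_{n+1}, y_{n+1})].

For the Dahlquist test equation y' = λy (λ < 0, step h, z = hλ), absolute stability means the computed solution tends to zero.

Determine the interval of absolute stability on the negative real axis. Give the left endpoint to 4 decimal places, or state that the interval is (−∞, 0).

On y'=λy, z=hλ:
  y_{n+1} = y_n + z·[9/14·y_n + 5/14·y_{n+1}] ⇒ (1 − 5/14z)y_{n+1} = (1 + 9/14z)y_n
  ⇒ R(z) = (1 + 9/14z)/(1 − 5/14z).

Need |R(x)|<1, x<0.
x=-0.74: |R|=0.4147
R=−1: 1+9/14x = −1+5/14x ⇒ -2/7x=2 ⇒ x=2/(-2/7)=-7.0000
Confirm numerically:
  x=-5.499: |R|=0.85531 <1
  x=-4.632: |R|=0.74510 <1
  x=-3.448: |R|=0.54520 <1
  x=-7.468: |R|=1.03646 >1
  x=-7.100: |R|=1.00808 >1
  x=-7.082: |R|=1.00664 >1
Stable set (-7.0000, 0).

(-7.0000, 0).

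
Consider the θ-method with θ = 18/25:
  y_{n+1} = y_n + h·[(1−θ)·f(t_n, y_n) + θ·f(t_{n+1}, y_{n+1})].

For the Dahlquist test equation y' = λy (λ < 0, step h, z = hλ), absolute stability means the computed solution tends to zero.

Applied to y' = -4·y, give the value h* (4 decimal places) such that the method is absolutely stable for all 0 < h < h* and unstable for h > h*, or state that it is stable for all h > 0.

On y'=λy, z=hλ:
  y_{n+1} = y_n + z·[7/25·y_n + 18/25·y_{n+1}] ⇒ (1 − 18/25z)y_{n+1} = (1 + 7/25z)y_n
  ⇒ R(z) = (1 + 7/25z)/(1 − 18/25z).

Find x<0 with |R(x)|<1.
x=-0.34: |R|=0.7269
x=-2: |R|=0.1803
x=-10: |R|=0.2195
x=-100: |R|=0.3699
θ=18/25≥1/2 ⇒ |1+7/25x|<|1−18/25x| ∀x<0 ⇒ stable on all of ℝ⁻.

(−∞, 0) — no finite endpoint. Any h>0 works for λ=-4.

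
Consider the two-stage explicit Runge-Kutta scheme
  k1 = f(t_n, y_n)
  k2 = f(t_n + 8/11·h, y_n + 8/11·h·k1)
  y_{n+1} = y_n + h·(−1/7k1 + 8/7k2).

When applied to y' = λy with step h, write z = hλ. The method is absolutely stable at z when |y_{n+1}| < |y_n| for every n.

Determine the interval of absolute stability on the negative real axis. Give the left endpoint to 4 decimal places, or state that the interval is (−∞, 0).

z∈(-1.2031,0).

Set f=λy, z=hλ:
  k1=λy_n ⇒ h·k1=z·y_n;  k2=λ(1+8/11z)y_n ⇒ h·k2=z(1+8/11z)y_n
  y_{n+1}/y_n = 1 − 1/7z + 8/7z(1+8/11z) = 1 + z + 64/77z²
  Hence R(z) = 1 + z + 64/77z².

Find x<0 with |R(x)|<1.
x=-0.76: |R|=0.7201
R=1: x+64/77x²=0 ⇒ x=−77/64=-1.2031; min R=1−1/(4·64/77)=0.6992>−1
Confirm numerically:
  x=-1.033: |R|=0.85393 <1
  x=-0.970: |R|=0.81205 <1
  x=-0.703: |R|=0.70777 <1
  x=-0.620: |R|=0.69950 <1
  x=-1.789: |R|=1.87117 >1
  x=-1.394: |R|=1.22116 >1
  x=-1.305: |R|=1.11050 >1
So |R|<1 on (-1.2031, 0).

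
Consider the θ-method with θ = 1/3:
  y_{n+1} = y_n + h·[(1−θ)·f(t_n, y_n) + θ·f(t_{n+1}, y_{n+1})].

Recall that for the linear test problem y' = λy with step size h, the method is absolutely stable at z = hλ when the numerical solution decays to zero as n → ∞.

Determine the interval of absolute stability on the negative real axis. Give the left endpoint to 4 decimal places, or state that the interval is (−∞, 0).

(-6.0000, 0).

On y'=λy, z=hλ:
  y_{n+1} = y_n + z·[2/3·y_n + 1/3·y_{n+1}] ⇒ (1 − 1/3z)y_{n+1} = (1 + 2/3z)y_n
  Hence R(z) = (1 + 2/3z)/(1 − 1/3z).

Need |R(x)|<1, x<0.
x=-1.75: |R|=0.1053
R=−1: 1+2/3x = −1+1/3x ⇒ -1/3x=2 ⇒ x=2/(-1/3)=-6.0000
Confirm numerically:
  x=-3.811: |R|=0.67861 <1
  x=-3.024: |R|=0.50598 <1
  x=-2.719: |R|=0.42630 <1
  x=-2.626: |R|=0.40028 <1
  x=-6.318: |R|=1.03413 >1
  x=-6.234: |R|=1.02534 >1
  x=-6.144: |R|=1.01575 >1
Stable set (-6.0000, 0).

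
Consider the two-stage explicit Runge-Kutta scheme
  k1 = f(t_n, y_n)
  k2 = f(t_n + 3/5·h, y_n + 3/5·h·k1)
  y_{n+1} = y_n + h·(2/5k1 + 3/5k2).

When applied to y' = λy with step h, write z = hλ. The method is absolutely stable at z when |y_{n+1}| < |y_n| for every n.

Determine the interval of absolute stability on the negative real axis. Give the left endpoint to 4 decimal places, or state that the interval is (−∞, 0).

On y'=λy, z=hλ:
  k1=λy_n ⇒ h·k1=z·y_n;  k2=λ(1+3/5z)y_n ⇒ h·k2=z(1+3/5z)y_n
  y_{n+1}/y_n = 1 + 2/5z + 3/5z(1+3/5z) = 1 + z + 9/25z²
  so R(z) = 1 + z + 9/25z².

Boundary: |R(x)|=1, x<0.
x=-1.38: |R|=0.3056
R=1: x+9/25x²=0 ⇒ x=−25/9=-2.7778; min R=1−1/(4·9/25)=0.3056>−1
Confirm numerically:
  x=-2.691: |R|=0.91593 <1
  x=-2.086: |R|=0.48050 <1
  x=-1.399: |R|=0.30559 <1
  x=-3.366: |R|=1.71278 >1
  x=-3.332: |R|=1.66480 >1
So |R|<1 on (-2.7778, 0).

z∈(-2.7778,0).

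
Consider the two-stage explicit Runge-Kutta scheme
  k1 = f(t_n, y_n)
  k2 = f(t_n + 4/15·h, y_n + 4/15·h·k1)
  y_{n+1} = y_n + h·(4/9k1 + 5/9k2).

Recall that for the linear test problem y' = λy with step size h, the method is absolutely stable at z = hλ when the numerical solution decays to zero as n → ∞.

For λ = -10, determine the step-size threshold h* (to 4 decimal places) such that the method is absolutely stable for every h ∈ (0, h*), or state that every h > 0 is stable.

With y'=λy (z=hλ):
  k1=λy_n ⇒ h·k1=z·y_n;  k2=λ(1+4/15z)y_n ⇒ h·k2=z(1+4/15z)y_n
  y_{n+1}/y_n = 1 + 4/9z + 5/9z(1+4/15z) = 1 + z + 4/27z²
  so R(z) = 1 + z + 4/27z².

Boundary: |R(x)|=1, x<0.
x=-1.41: |R|=0.1155
R=1: x+4/27x²=0 ⇒ x=−27/4=-6.7500; min R=1−1/(4·4/27)=-0.6875>−1
Confirm numerically:
  x=-6.135: |R|=0.44103 <1
  x=-4.994: |R|=0.29918 <1
  x=-4.221: |R|=0.58147 <1
  x=-3.924: |R|=0.64285 <1
  x=-7.311: |R|=1.60763 >1
  x=-7.047: |R|=1.31007 >1
Stable set (-6.7500, 0).

(-6.7500,0); λ=-10 ⇒ h* = (27/4)/10 = 0.6750.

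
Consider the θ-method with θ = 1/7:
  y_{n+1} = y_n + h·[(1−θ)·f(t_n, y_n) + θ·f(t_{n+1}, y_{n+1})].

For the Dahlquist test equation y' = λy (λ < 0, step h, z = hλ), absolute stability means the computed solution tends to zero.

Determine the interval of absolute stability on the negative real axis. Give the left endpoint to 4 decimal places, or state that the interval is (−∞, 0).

z∈(-2.8000,0).

With y'=λy (z=hλ):
  y_{n+1} = y_n + z·[6/7·y_n + 1/7·y_{n+1}] ⇒ (1 − 1/7z)y_{n+1} = (1 + 6/7z)y_n
  so R(z) = (1 + 6/7z)/(1 − 1/7z).

Solve |R(x)|<1 on ℝ⁻.
x=-0.65: |R|=0.4052
R=−1: 1+6/7x = −1+1/7x ⇒ -5/7x=2 ⇒ x=2/(-5/7)=-2.8000
Confirm numerically:
  x=-2.352: |R|=0.76048 <1
  x=-1.827: |R|=0.44885 <1
  x=-1.351: |R|=0.13244 <1
  x=-2.978: |R|=1.08920 >1
  x=-2.928: |R|=1.06446 >1
  x=-2.925: |R|=1.06297 >1
Stable set (-2.8000, 0).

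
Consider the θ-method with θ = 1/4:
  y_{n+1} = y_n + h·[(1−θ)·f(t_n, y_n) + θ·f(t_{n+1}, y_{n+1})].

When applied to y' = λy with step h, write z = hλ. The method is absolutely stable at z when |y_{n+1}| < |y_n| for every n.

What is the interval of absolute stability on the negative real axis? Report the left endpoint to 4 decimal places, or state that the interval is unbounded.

On y'=λy, z=hλ:
  y_{n+1} = y_n + z·[3/4·y_n + 1/4·y_{n+1}] ⇒ (1 − 1/4z)y_{n+1} = (1 + 3/4z)y_n
  Hence R(z) = (1 + 3/4z)/(1 − 1/4z).

Boundary: |R(x)|=1, x<0.
x=-0.87: |R|=0.2854
R=−1: 1+3/4x = −1+1/4x ⇒ -1/2x=2 ⇒ x=2/(-1/2)=-4.0000
Confirm numerically:
  x=-3.070: |R|=0.73692 <1
  x=-2.931: |R|=0.69153 <1
  x=-2.564: |R|=0.56246 <1
  x=-2.299: |R|=0.45991 <1
  x=-4.318: |R|=1.07646 >1
  x=-4.304: |R|=1.07322 >1
Interval (-4.0000, 0).

z∈(-4.0000,0).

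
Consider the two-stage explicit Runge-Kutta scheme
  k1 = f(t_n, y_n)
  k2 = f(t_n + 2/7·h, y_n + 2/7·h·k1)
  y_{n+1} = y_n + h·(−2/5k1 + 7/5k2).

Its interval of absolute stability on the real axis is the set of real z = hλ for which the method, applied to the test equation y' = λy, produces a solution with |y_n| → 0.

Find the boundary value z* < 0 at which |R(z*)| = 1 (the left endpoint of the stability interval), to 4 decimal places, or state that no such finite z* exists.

On y'=λy, z=hλ:
  k1=λy_n ⇒ h·k1=z·y_n;  k2=λ(1+2/7z)y_n ⇒ h·k2=z(1+2/7z)y_n
  y_{n+1}/y_n = 1 − 2/5z + 7/5z(1+2/7z) = 1 + z + 2/5z²
  R(z) = 1 + z + 2/5z².

Need |R(x)|<1, x<0.
x=-0.59: |R|=0.5492
R=1: x+2/5x²=0 ⇒ x=−5/2=-2.5000; min R=1−1/(4·2/5)=0.3750>−1
Confirm numerically:
  x=-2.025: |R|=0.61525 <1
  x=-1.504: |R|=0.40081 <1
  x=-1.498: |R|=0.39960 <1
  x=-3.079: |R|=1.71310 >1
  x=-2.635: |R|=1.14229 >1
So |R|<1 on (-2.5000, 0).

left endpoint -2.5000.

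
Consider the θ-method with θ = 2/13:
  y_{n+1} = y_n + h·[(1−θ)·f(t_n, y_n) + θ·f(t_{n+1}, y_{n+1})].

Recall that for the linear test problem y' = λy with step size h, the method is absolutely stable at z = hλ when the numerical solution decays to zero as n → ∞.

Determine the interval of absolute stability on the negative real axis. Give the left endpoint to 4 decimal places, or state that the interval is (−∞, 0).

z∈(-2.8889,0).

Set f=λy, z=hλ:
  y_{n+1} = y_n + z·[11/13·y_n + 2/13·y_{n+1}] ⇒ (1 − 2/13z)y_{n+1} = (1 + 11/13z)y_n
  R(z) = (1 + 11/13z)/(1 − 2/13z).

Need |R(x)|<1, x<0.
x=-0.64: |R|=0.4174
R=−1: 1+11/13x = −1+2/13x ⇒ -9/13x=2 ⇒ x=2/(-9/13)=-2.8889
Confirm numerically:
  x=-2.614: |R|=0.86427 <1
  x=-2.411: |R|=0.75867 <1
  x=-1.496: |R|=0.21611 <1
  x=-3.304: |R|=1.19053 >1
  x=-3.156: |R|=1.12448 >1
Stable set (-2.8889, 0).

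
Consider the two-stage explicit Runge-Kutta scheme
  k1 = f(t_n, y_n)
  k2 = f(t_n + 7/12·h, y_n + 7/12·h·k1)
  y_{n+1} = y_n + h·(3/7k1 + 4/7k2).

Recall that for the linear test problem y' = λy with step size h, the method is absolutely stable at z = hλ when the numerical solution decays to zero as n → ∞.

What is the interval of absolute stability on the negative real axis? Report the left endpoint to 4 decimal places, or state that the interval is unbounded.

(-3.0000, 0).

Set f=λy, z=hλ:
  k1=λy_n ⇒ h·k1=z·y_n;  k2=λ(1+7/12z)y_n ⇒ h·k2=z(1+7/12z)y_n
  y_{n+1}/y_n = 1 + 3/7z + 4/7z(1+7/12z) = 1 + z + 1/3z²
  Hence R(z) = 1 + z + 1/3z².

Need |R(x)|<1, x<0.
x=-0.44: |R|=0.6245
R=1: x+1/3x²=0 ⇒ x=−3=-3.0000; min R=1−1/(4·1/3)=0.2500>−1
Confirm numerically:
  x=-2.565: |R|=0.62807 <1
  x=-2.435: |R|=0.54141 <1
  x=-2.144: |R|=0.38825 <1
  x=-1.219: |R|=0.27632 <1
  x=-3.577: |R|=1.68798 >1
  x=-3.504: |R|=1.58867 >1
So |R|<1 on (-3.0000, 0).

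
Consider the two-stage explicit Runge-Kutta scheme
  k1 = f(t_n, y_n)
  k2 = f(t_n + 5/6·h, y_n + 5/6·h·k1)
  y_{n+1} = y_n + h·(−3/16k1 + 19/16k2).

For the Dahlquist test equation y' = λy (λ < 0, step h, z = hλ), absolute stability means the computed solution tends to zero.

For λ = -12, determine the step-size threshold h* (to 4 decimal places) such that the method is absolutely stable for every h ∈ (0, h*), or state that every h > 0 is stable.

Test eqn y'=λy, z=hλ:
  k1=λy_n ⇒ h·k1=z·y_n;  k2=λ(1+5/6z)y_n ⇒ h·k2=z(1+5/6z)y_n
  y_{n+1}/y_n = 1 − 3/16z + 19/16z(1+5/6z) = 1 + z + 95/96z²
  so R(z) = 1 + z + 95/96z².

Boundary: |R(x)|=1, x<0.
x=-1.36: |R|=1.4703
R=1: x+95/96x²=0 ⇒ x=−96/95=-1.0105; min R=1−1/(4·95/96)=0.7474>−1
Confirm numerically:
  x=-0.981: |R|=0.97134 <1
  x=-0.709: |R|=0.78844 <1
  x=-0.468: |R|=0.74874 <1
  x=-1.491: |R|=1.70892 >1
  x=-1.225: |R|=1.25999 >1
  x=-1.096: |R|=1.09270 >1
So |R|<1 on (-1.0105, 0).

(-1.0105,0); λ=-12 ⇒ h* = (96/95)/12 = 0.0842.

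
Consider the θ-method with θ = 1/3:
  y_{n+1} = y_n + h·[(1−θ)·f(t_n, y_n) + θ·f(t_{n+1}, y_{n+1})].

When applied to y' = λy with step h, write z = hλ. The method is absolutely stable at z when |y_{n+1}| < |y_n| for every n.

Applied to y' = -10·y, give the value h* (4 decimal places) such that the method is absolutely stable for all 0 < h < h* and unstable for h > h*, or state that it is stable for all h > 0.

On y'=λy, z=hλ:
  y_{n+1} = y_n + z·[2/3·y_n + 1/3·y_{n+1}] ⇒ (1 − 1/3z)y_{n+1} = (1 + 2/3z)y_n
  ⇒ R(z) = (1 + 2/3z)/(1 − 1/3z).

Solve |R(x)|<1 on ℝ⁻.
x=-0.61: |R|=0.4931
R=−1: 1+2/3x = −1+1/3x ⇒ -1/3x=2 ⇒ x=2/(-1/3)=-6.0000
Confirm numerically:
  x=-4.164: |R|=0.74372 <1
  x=-3.182: |R|=0.54416 <1
  x=-2.497: |R|=0.36274 <1
  x=-6.439: |R|=1.04651 >1
  x=-6.261: |R|=1.02818 >1
  x=-6.114: |R|=1.01251 >1
Interval (-6.0000, 0).

(-6.0000,0); λ=-10 ⇒ h* = (6)/10 = 0.6000.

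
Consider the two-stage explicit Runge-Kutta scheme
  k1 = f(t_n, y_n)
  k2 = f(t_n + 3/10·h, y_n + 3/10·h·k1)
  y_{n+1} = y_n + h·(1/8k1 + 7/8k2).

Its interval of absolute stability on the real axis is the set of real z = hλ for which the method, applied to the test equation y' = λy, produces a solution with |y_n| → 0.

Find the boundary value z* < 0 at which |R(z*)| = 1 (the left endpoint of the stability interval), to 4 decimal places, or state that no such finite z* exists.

z* = -3.8095.

Test eqn y'=λy, z=hλ:
  k1=λy_n ⇒ h·k1=z·y_n;  k2=λ(1+3/10z)y_n ⇒ h·k2=z(1+3/10z)y_n
  y_{n+1}/y_n = 1 + 1/8z + 7/8z(1+3/10z) = 1 + z + 21/80z²
  ⇒ R(z) = 1 + z + 21/80z².

Need |R(x)|<1, x<0.
x=-1.08: |R|=0.2262
R=1: x+21/80x²=0 ⇒ x=−80/21=-3.8095; min R=1−1/(4·21/80)=0.0476>−1
Confirm numerically:
  x=-3.135: |R|=0.44491 <1
  x=-2.677: |R|=0.20416 <1
  x=-2.186: |R|=0.06838 <1
  x=-4.220: |R|=1.45471 >1
  x=-4.120: |R|=1.33578 >1
Stable set (-3.8095, 0).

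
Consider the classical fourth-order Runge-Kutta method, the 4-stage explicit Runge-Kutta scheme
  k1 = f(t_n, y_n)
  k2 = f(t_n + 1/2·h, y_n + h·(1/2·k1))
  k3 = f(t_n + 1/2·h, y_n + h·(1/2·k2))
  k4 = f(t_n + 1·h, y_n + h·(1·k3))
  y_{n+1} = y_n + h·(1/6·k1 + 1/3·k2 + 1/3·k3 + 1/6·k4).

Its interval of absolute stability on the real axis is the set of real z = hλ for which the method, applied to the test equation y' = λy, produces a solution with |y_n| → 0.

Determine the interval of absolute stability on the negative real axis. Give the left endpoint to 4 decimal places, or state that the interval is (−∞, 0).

z∈(-2.7853,0).

With y'=λy (z=hλ):
  order 4, 4-stage ⇒ R(z)=1+z+z^2/2+z^3/6+z^4/24
  (e.g. R(-0.33)=0.71895, |R|=0.71895)

Boundary: |R(x)|=1, x<0.
x=-0.33: |R|=0.7190
|R(-2.93)|=1.2410 |R(-1.37)|=0.2867 |R(-1.16)|=0.3281
Bisect:
  x_lo=-3.6088 |R|=3.1368  x_hi=-0.3473 |R|=0.7066
  mid=-1.97805 |R|=0.32625 →hi
  mid=-2.79342 |R|=1.01233 →lo
  mid=-2.38574 |R|=0.54680 →hi
  mid=-2.58958 |R|=0.74285 →hi
  mid=-2.69150 |R|=0.86756 →hi
  mid=-2.74246 |R|=0.93732 →hi
  mid=-2.76794 |R|=0.97415 →hi
  mid=-2.78068 |R|=0.99307 →hi
  mid=-2.78705 |R|=1.00266 →lo
  ...
  [-2.78546,-2.78526] ⇒ x*=-2.7853
Interval (-2.7853, 0).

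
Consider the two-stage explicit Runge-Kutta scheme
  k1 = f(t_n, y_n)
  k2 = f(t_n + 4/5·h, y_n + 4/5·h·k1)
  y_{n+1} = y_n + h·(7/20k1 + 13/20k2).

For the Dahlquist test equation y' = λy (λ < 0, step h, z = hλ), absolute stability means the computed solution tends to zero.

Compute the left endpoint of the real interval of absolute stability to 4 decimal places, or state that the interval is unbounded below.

Set f=λy, z=hλ:
  k1=λy_n ⇒ h·k1=z·y_n;  k2=λ(1+4/5z)y_n ⇒ h·k2=z(1+4/5z)y_n
  y_{n+1}/y_n = 1 + 7/20z + 13/20z(1+4/5z) = 1 + z + 13/25z²
  so R(z) = 1 + z + 13/25z².

Find x<0 with |R(x)|<1.
x=-0.61: |R|=0.5835
R=1: x+13/25x²=0 ⇒ x=−25/13=-1.9231; min R=1−1/(4·13/25)=0.5192>−1
Confirm numerically:
  x=-1.842: |R|=0.92234 <1
  x=-1.616: |R|=0.74196 <1
  x=-1.523: |R|=0.68316 <1
  x=-1.201: |R|=0.54905 <1
  x=-2.469: |R|=1.70090 >1
  x=-2.397: |R|=1.59072 >1
Interval (-1.9231, 0).

z* = -1.9231.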